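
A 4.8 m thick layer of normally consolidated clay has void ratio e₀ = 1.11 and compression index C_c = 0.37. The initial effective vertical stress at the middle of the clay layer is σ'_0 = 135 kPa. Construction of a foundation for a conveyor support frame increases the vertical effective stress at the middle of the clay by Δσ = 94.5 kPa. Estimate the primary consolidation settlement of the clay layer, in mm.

Final effective stress: σ'_f = σ'_0 + Δσ = 135 + 94.5 = 229.5 kPa.
Normally consolidated clay, so the full stress increment lies on the virgin compression line:
S_c = C_c·H/(1+e₀)·log₁₀(σ'_f/σ'_0) = 0.37×4.8/(1+1.11)×log₁₀(229.5/135)
    = 0.84171 × 0.23045 = 0.194 m

S_c ≈ 194 mm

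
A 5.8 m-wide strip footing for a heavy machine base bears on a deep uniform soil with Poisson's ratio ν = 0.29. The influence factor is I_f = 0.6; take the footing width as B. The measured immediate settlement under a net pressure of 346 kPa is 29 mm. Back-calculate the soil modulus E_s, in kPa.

S_e = q·B·(1−ν²)/E_s · I_f  ⇒  E_s = q·B·(1−ν²)·I_f / S_e.
E_s = 346 × 5.8 × 0.9159 × 0.6 / 0.029 = 38030 kPa

E_s ≈ 38000 kPa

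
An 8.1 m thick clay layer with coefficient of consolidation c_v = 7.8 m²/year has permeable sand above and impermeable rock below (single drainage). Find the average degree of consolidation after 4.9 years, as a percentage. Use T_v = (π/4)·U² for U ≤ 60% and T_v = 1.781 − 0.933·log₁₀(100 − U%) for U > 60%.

Drainage path length: H_d = H = 8.1 m (single drainage).
T_v = c_v·t/H_d² = 7.8×4.9/8.1² = 0.58253.
T_v = 0.58253 corresponds to the U > 60% branch:
U = 1 − 10^((1.781 − T_v)/0.933)/100 = 0.8075

U ≈ 80.7 %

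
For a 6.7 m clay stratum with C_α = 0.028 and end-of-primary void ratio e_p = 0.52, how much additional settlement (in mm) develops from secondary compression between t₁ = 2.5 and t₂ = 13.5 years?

Secondary compression: S_s = C_α·H/(1+e_p)·log₁₀(t₂/t₁)
S_s = 0.028×6.7/(1+0.52)×log₁₀(13.5/2.5)
    = 0.1234 × 0.7324 = 0.09039 m

S_s ≈ 90.4 mm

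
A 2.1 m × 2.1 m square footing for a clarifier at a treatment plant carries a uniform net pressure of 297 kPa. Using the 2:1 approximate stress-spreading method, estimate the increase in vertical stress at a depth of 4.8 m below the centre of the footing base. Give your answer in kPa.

Δσ_z ≈ 27.5 kPa

By the 2:1 method the load spreads at 1 horizontal : 2 vertical, so at depth z the loaded area has grown by z in each plan dimension:
Δσ = qBL/((B+z)(L+z)) = 297×2.1×2.1/((2.1+4.8)(2.1+4.8)) = 27.51 kPa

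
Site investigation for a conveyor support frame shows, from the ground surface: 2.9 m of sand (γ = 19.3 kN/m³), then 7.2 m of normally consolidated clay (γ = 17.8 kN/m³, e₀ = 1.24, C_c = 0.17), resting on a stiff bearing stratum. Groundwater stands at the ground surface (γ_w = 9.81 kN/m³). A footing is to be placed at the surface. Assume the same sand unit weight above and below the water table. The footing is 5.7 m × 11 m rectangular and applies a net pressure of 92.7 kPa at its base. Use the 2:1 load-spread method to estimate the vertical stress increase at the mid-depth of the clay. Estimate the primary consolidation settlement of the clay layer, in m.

Mid-depth of clay below the ground surface: z = 2.9 + 7.2/2 = 6.5 m.
Total vertical stress at mid-clay: σ_v = 19.3×2.9 + 17.8×3.6 = 120.05 kPa.
Pore pressure: u = 9.81×(6.5 − 0) = 63.765 kPa.
Initial effective stress: σ'_0 = σ_v − u = 120.05 − 63.765 = 56.285 kPa.
Stress increase at mid-clay by the 2:1 spreading method:
Δσ = qBL/((B+z)(L+z)) = 92.7×5.7×11/((5.7+6.5)(11+6.5)) = 27.224 kPa
Final effective stress: σ'_f = σ'_0 + Δσ = 56.285 + 27.224 = 83.509 kPa.
Normally consolidated clay, so the full stress increment lies on the virgin compression line:
S_c = C_c·H/(1+e₀)·log₁₀(σ'_f/σ'_0) = 0.17×7.2/(1+1.24)×log₁₀(83.509/56.285)
    = 0.54643 × 0.17134 = 0.09363 m

S_c ≈ 0.0936 m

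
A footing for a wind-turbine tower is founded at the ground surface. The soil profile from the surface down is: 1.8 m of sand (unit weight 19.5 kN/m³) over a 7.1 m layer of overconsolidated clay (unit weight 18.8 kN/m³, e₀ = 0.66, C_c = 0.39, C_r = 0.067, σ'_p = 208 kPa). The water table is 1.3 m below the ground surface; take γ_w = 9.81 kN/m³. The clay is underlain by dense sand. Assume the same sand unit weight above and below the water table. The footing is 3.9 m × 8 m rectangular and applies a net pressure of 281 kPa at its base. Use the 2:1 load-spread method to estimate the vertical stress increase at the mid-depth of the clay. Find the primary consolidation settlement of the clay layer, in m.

Mid-depth of clay below the ground surface: z = 1.8 + 7.1/2 = 5.35 m.
Total vertical stress at mid-clay: σ_v = 19.5×1.8 + 18.8×3.55 = 101.84 kPa.
Pore pressure: u = 9.81×(5.35 − 1.3) = 39.73 kPa.
Initial effective stress: σ'_0 = σ_v − u = 101.84 − 39.73 = 62.11 kPa.
Stress increase at mid-clay by the 2:1 spreading method:
Δσ = qBL/((B+z)(L+z)) = 281×3.9×8/((3.9+5.35)(8+5.35)) = 70.997 kPa
Final effective stress: σ'_f = 62.11 + 70.997 = 133.11 kPa.
σ'_f = 133.11 ≤ σ'_p = 208 kPa, so the clay remains overconsolidated and only the recompression index applies:
S_c = C_r·H/(1+e₀)·log₁₀(σ'_f/σ'_0) = 0.067×7.1/1.66×log₁₀(133.11/62.11)
    = 0.28657 × 0.33105 = 0.09487 m

S_c ≈ 0.0949 m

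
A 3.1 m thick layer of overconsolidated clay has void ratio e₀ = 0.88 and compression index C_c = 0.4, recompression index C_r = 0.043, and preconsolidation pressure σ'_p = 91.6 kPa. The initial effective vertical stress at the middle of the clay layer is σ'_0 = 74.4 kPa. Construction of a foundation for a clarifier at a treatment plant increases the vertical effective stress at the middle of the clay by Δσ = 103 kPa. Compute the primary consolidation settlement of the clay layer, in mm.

S_c ≈ 196 mm

Final effective stress: σ'_f = 74.4 + 103 = 177.4 kPa.
σ'_f = 177.4 > σ'_p = 91.6 kPa, so the stress path crosses the preconsolidation pressure — recompression up to σ'_p, then virgin compression beyond:
S_c = H/(1+e₀)·[C_r·log₁₀(σ'_p/σ'_0) + C_c·log₁₀(σ'_f/σ'_p)]
    = 3.1/1.88 × [0.043×log₁₀(91.6/74.4) + 0.4×log₁₀(177.4/91.6)]
    = 1.6489 × [0.0038839 + 0.11482] = 0.1957 m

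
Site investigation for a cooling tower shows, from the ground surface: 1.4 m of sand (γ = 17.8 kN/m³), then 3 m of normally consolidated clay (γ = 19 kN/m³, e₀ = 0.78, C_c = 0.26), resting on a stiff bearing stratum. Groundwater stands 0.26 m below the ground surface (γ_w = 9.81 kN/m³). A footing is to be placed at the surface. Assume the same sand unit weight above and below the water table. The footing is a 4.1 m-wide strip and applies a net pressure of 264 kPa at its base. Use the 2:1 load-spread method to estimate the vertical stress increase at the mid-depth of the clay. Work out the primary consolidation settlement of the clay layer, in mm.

S_c ≈ 360 mm

Mid-depth of clay below the ground surface: z = 1.4 + 3/2 = 2.9 m.
Total vertical stress at mid-clay: σ_v = 17.8×1.4 + 19×1.5 = 53.42 kPa.
Pore pressure: u = 9.81×(2.9 − 0.26) = 25.898 kPa.
Initial effective stress: σ'_0 = σ_v − u = 53.42 − 25.898 = 27.522 kPa.
Stress increase at mid-clay by the 2:1 spreading method:
Δσ = qB/(B+z) = 264×4.1/(4.1+2.9) = 154.63 kPa
Final effective stress: σ'_f = σ'_0 + Δσ = 27.522 + 154.63 = 182.15 kPa.
Normally consolidated clay, so the full stress increment lies on the virgin compression line:
S_c = C_c·H/(1+e₀)·log₁₀(σ'_f/σ'_0) = 0.26×3/(1+0.78)×log₁₀(182.15/27.522)
    = 0.4382 × 0.82075 = 0.3597 m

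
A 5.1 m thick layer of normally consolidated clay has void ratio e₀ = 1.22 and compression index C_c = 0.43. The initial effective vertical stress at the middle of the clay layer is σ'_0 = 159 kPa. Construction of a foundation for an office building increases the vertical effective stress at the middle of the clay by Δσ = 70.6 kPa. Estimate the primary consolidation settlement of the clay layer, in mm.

Final effective stress: σ'_f = σ'_0 + Δσ = 159 + 70.6 = 229.6 kPa.
Normally consolidated clay, so the full stress increment lies on the virgin compression line:
S_c = C_c·H/(1+e₀)·log₁₀(σ'_f/σ'_0) = 0.43×5.1/(1+1.22)×log₁₀(229.6/159)
    = 0.98784 × 0.15957 = 0.1576 m

S_c ≈ 158 mm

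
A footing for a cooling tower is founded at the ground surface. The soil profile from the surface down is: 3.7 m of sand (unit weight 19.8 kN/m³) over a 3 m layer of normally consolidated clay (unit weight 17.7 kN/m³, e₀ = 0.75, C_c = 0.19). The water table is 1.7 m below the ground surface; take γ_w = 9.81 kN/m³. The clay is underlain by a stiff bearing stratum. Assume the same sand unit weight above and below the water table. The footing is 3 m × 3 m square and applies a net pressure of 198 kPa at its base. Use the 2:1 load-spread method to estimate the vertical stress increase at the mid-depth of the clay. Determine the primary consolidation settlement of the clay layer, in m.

Mid-depth of clay below the ground surface: z = 3.7 + 3/2 = 5.2 m.
Total vertical stress at mid-clay: σ_v = 19.8×3.7 + 17.7×1.5 = 99.81 kPa.
Pore pressure: u = 9.81×(5.2 − 1.7) = 34.335 kPa.
Initial effective stress: σ'_0 = σ_v − u = 99.81 − 34.335 = 65.475 kPa.
Stress increase at mid-clay by the 2:1 spreading method:
Δσ = qBL/((B+z)(L+z)) = 198×3×3/((3+5.2)(3+5.2)) = 26.502 kPa
Final effective stress: σ'_f = σ'_0 + Δσ = 65.475 + 26.502 = 91.977 kPa.
Normally consolidated clay, so the full stress increment lies on the virgin compression line:
S_c = C_c·H/(1+e₀)·log₁₀(σ'_f/σ'_0) = 0.19×3/(1+0.75)×log₁₀(91.977/65.475)
    = 0.32571 × 0.1476 = 0.04807 m

S_c ≈ 0.0481 m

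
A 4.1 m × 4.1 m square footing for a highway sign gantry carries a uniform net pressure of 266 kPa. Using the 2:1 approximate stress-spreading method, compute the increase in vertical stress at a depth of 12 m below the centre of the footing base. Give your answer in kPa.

Δσ_z ≈ 17.2 kPa

By the 2:1 method the load spreads at 1 horizontal : 2 vertical, so at depth z the loaded area has grown by z in each plan dimension:
Δσ = qBL/((B+z)(L+z)) = 266×4.1×4.1/((4.1+12)(4.1+12)) = 17.25 kPa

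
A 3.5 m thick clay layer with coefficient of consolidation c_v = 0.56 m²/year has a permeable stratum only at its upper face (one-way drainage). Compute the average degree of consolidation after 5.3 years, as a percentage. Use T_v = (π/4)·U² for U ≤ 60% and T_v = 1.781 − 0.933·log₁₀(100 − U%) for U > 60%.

U ≈ 55.5 %

Drainage path length: H_d = H = 3.5 m (single drainage).
T_v = c_v·t/H_d² = 0.56×5.3/3.5² = 0.24229.
T_v = 0.24229 corresponds to the U ≤ 60% branch:
U = √(4T_v/π) = 0.5554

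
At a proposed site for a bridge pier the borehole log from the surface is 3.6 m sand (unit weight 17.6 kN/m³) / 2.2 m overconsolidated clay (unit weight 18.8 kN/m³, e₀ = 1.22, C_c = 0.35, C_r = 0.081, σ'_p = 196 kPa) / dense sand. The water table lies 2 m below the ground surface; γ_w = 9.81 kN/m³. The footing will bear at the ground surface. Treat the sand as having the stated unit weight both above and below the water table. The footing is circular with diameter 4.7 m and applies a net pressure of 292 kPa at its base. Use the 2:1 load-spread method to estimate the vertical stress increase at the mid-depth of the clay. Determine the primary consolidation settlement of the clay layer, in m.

Mid-depth of clay below the ground surface: z = 3.6 + 2.2/2 = 4.7 m.
Total vertical stress at mid-clay: σ_v = 17.6×3.6 + 18.8×1.1 = 84.04 kPa.
Pore pressure: u = 9.81×(4.7 − 2) = 26.487 kPa.
Initial effective stress: σ'_0 = σ_v − u = 84.04 − 26.487 = 57.553 kPa.
Stress increase at mid-clay by the 2:1 spreading method:
Δσ ≈ qD²/(D+z)² = 292×4.7²/(4.7+4.7)² = 73 kPa
Final effective stress: σ'_f = 57.553 + 73 = 130.55 kPa.
σ'_f = 130.55 ≤ σ'_p = 196 kPa, so the clay remains overconsolidated and only the recompression index applies:
S_c = C_r·H/(1+e₀)·log₁₀(σ'_f/σ'_0) = 0.081×2.2/2.22×log₁₀(130.55/57.553)
    = 0.08027 × 0.35571 = 0.02855 m

S_c ≈ 0.0286 m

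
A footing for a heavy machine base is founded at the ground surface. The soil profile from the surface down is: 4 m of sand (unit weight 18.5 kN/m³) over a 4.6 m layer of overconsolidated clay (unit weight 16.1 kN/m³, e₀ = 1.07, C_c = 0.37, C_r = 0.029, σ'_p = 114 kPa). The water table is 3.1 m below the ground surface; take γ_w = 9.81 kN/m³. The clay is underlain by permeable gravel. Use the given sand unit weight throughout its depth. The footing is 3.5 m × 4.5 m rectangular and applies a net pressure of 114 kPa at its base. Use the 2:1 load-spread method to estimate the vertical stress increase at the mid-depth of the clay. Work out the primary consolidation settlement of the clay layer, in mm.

Mid-depth of clay below the ground surface: z = 4 + 4.6/2 = 6.3 m.
Total vertical stress at mid-clay: σ_v = 18.5×4 + 16.1×2.3 = 111.03 kPa.
Pore pressure: u = 9.81×(6.3 − 3.1) = 31.392 kPa.
Initial effective stress: σ'_0 = σ_v − u = 111.03 − 31.392 = 79.638 kPa.
Stress increase at mid-clay by the 2:1 spreading method:
Δσ = qBL/((B+z)(L+z)) = 114×3.5×4.5/((3.5+6.3)(4.5+6.3)) = 16.964 kPa
Final effective stress: σ'_f = 79.638 + 16.964 = 96.602 kPa.
σ'_f = 96.602 ≤ σ'_p = 114 kPa, so the clay remains overconsolidated and only the recompression index applies:
S_c = C_r·H/(1+e₀)·log₁₀(σ'_f/σ'_0) = 0.029×4.6/2.07×log₁₀(96.602/79.638)
    = 0.064444 × 0.083866 = 0.005405 m

S_c ≈ 5.4 mm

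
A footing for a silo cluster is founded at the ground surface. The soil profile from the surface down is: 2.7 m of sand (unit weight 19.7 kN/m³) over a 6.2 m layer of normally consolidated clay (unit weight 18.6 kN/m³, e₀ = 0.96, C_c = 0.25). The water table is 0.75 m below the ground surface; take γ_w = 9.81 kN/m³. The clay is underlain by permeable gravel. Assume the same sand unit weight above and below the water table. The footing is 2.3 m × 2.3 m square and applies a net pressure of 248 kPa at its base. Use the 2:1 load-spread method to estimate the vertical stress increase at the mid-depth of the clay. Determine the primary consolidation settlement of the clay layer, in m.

S_c ≈ 0.0969 m

Mid-depth of clay below the ground surface: z = 2.7 + 6.2/2 = 5.8 m.
Total vertical stress at mid-clay: σ_v = 19.7×2.7 + 18.6×3.1 = 110.85 kPa.
Pore pressure: u = 9.81×(5.8 − 0.75) = 49.541 kPa.
Initial effective stress: σ'_0 = σ_v − u = 110.85 − 49.541 = 61.309 kPa.
Stress increase at mid-clay by the 2:1 spreading method:
Δσ = qBL/((B+z)(L+z)) = 248×2.3×2.3/((2.3+5.8)(2.3+5.8)) = 19.996 kPa
Final effective stress: σ'_f = σ'_0 + Δσ = 61.309 + 19.996 = 81.305 kPa.
Normally consolidated clay, so the full stress increment lies on the virgin compression line:
S_c = C_c·H/(1+e₀)·log₁₀(σ'_f/σ'_0) = 0.25×6.2/(1+0.96)×log₁₀(81.305/61.309)
    = 0.79082 × 0.12259 = 0.09695 m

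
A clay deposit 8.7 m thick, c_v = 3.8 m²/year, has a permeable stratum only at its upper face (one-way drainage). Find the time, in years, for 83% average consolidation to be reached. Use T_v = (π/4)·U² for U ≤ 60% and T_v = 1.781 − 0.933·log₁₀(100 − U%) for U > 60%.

t ≈ 12.6 years

Drainage path length: H_d = H = 8.7 m (single drainage).
U > 60%: T_v = 1.781 − 0.933·log₁₀(100 − 83) = 0.63299.
t = T_v·H_d²/c_v = 0.63299×8.7²/3.8 = 12.61 years.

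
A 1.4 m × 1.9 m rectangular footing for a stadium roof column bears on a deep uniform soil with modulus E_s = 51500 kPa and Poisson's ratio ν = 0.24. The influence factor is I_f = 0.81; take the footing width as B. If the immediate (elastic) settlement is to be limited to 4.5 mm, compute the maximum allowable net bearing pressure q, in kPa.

S_e = q·B·(1−ν²)/E_s · I_f  ⇒  q = S_e·E_s / (B·(1−ν²)·I_f).
q = 0.0045 × 51500 / (1.4 × 0.9424 × 0.81) = 216.9 kPa

q ≈ 217 kPa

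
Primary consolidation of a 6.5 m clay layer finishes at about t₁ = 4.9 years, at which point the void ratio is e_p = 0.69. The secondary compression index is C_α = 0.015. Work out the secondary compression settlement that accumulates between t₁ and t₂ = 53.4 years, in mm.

S_s ≈ 59.8 mm

Secondary compression: S_s = C_α·H/(1+e_p)·log₁₀(t₂/t₁)
S_s = 0.015×6.5/(1+0.69)×log₁₀(53.4/4.9)
    = 0.05769 × 1.037 = 0.05985 m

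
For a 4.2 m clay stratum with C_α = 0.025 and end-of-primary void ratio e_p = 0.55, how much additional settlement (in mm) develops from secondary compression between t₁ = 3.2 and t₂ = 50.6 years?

Secondary compression: S_s = C_α·H/(1+e_p)·log₁₀(t₂/t₁)
S_s = 0.025×4.2/(1+0.55)×log₁₀(50.6/3.2)
    = 0.06774 × 1.199 = 0.08122 m

S_s ≈ 81.2 mm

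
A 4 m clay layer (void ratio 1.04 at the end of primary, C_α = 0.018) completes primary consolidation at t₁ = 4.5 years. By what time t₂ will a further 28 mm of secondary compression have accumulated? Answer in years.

t₂ ≈ 28 years

S_s = C_α·H/(1+e_p)·log₁₀(t₂/t₁) ⇒ log₁₀(t₂/t₁) = S_s·(1+e_p)/(C_α·H).
log₁₀(t₂/t₁) = 0.028 × (1+1.04) / (0.018×4) = 0.7933
t₂ = t₁ × 10^0.7933 = 4.5 × 6.213 = 27.96 years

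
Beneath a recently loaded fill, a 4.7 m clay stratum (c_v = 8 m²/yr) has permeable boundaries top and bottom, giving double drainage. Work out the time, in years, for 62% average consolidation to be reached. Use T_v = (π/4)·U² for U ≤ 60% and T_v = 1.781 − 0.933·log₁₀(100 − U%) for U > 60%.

t ≈ 0.212 years

Drainage path length: H_d = H/2 = 2.35 m (double drainage).
U > 60%: T_v = 1.781 − 0.933·log₁₀(100 − 62) = 0.30706.
t = T_v·H_d²/c_v = 0.30706×2.35²/8 = 0.212 years.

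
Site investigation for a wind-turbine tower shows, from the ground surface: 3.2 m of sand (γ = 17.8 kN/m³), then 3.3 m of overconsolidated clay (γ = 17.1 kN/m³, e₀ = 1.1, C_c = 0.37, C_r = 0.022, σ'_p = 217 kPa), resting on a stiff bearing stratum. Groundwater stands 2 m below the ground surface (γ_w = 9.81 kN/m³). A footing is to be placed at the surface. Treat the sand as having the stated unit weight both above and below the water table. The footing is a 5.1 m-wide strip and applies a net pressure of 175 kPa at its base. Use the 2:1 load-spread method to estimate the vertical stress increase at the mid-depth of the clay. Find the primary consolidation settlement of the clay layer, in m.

Mid-depth of clay below the ground surface: z = 3.2 + 3.3/2 = 4.85 m.
Total vertical stress at mid-clay: σ_v = 17.8×3.2 + 17.1×1.65 = 85.175 kPa.
Pore pressure: u = 9.81×(4.85 − 2) = 27.959 kPa.
Initial effective stress: σ'_0 = σ_v − u = 85.175 − 27.959 = 57.216 kPa.
Stress increase at mid-clay by the 2:1 spreading method:
Δσ = qB/(B+z) = 175×5.1/(5.1+4.85) = 89.698 kPa
Final effective stress: σ'_f = 57.216 + 89.698 = 146.91 kPa.
σ'_f = 146.91 ≤ σ'_p = 217 kPa, so the clay remains overconsolidated and only the recompression index applies:
S_c = C_r·H/(1+e₀)·log₁₀(σ'_f/σ'_0) = 0.022×3.3/2.1×log₁₀(146.91/57.216)
    = 0.034571 × 0.40953 = 0.01416 m

S_c ≈ 0.0142 m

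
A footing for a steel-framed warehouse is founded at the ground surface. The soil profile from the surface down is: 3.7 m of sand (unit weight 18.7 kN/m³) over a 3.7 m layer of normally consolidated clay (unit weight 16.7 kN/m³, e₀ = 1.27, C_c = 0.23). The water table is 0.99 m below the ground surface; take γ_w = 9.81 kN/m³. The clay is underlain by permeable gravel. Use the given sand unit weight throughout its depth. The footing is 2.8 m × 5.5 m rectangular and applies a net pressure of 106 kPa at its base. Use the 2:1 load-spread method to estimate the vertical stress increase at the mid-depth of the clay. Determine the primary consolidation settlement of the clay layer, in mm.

Mid-depth of clay below the ground surface: z = 3.7 + 3.7/2 = 5.55 m.
Total vertical stress at mid-clay: σ_v = 18.7×3.7 + 16.7×1.85 = 100.08 kPa.
Pore pressure: u = 9.81×(5.55 − 0.99) = 44.734 kPa.
Initial effective stress: σ'_0 = σ_v − u = 100.08 − 44.734 = 55.346 kPa.
Stress increase at mid-clay by the 2:1 spreading method:
Δσ = qBL/((B+z)(L+z)) = 106×2.8×5.5/((2.8+5.55)(5.5+5.55)) = 17.692 kPa
Final effective stress: σ'_f = σ'_0 + Δσ = 55.346 + 17.692 = 73.038 kPa.
Normally consolidated clay, so the full stress increment lies on the virgin compression line:
S_c = C_c·H/(1+e₀)·log₁₀(σ'_f/σ'_0) = 0.23×3.7/(1+1.27)×log₁₀(73.038/55.346)
    = 0.37489 × 0.12046 = 0.04516 m

S_c ≈ 45.2 mm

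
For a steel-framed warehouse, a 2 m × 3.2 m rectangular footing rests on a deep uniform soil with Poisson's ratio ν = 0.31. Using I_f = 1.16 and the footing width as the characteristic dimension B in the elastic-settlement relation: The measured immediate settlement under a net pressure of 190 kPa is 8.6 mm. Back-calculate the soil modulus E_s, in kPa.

E_s ≈ 46300 kPa

S_e = q·B·(1−ν²)/E_s · I_f  ⇒  E_s = q·B·(1−ν²)·I_f / S_e.
E_s = 190 × 2 × 0.9039 × 1.16 / 0.0086 = 46330 kPa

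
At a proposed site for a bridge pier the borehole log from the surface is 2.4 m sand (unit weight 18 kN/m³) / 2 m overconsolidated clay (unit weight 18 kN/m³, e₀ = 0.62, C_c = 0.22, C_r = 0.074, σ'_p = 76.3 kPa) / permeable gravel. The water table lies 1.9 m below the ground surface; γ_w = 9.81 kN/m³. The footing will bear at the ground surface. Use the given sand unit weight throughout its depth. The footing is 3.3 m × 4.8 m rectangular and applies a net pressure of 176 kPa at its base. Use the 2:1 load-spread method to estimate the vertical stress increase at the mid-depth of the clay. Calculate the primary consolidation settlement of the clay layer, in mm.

Mid-depth of clay below the ground surface: z = 2.4 + 2/2 = 3.4 m.
Total vertical stress at mid-clay: σ_v = 18×2.4 + 18×1 = 61.2 kPa.
Pore pressure: u = 9.81×(3.4 − 1.9) = 14.715 kPa.
Initial effective stress: σ'_0 = σ_v − u = 61.2 − 14.715 = 46.485 kPa.
Stress increase at mid-clay by the 2:1 spreading method:
Δσ = qBL/((B+z)(L+z)) = 176×3.3×4.8/((3.3+3.4)(4.8+3.4)) = 50.743 kPa
Final effective stress: σ'_f = 46.485 + 50.743 = 97.228 kPa.
σ'_f = 97.228 > σ'_p = 76.3 kPa, so the stress path crosses the preconsolidation pressure — recompression up to σ'_p, then virgin compression beyond:
S_c = H/(1+e₀)·[C_r·log₁₀(σ'_p/σ'_0) + C_c·log₁₀(σ'_f/σ'_p)]
    = 2/1.62 × [0.074×log₁₀(76.3/46.485) + 0.22×log₁₀(97.228/76.3)]
    = 1.2346 × [0.015926 + 0.023159] = 0.04825 m

S_c ≈ 48.3 mm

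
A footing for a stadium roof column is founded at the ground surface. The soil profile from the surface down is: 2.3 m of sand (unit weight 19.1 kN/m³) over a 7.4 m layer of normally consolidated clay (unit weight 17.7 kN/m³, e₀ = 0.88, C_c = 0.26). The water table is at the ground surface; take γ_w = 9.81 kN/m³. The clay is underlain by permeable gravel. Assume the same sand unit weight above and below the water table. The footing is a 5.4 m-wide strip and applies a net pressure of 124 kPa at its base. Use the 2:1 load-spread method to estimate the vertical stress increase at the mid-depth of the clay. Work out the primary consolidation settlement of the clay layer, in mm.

S_c ≈ 343 mm

Mid-depth of clay below the ground surface: z = 2.3 + 7.4/2 = 6 m.
Total vertical stress at mid-clay: σ_v = 19.1×2.3 + 17.7×3.7 = 109.42 kPa.
Pore pressure: u = 9.81×(6 − 0) = 58.86 kPa.
Initial effective stress: σ'_0 = σ_v − u = 109.42 − 58.86 = 50.56 kPa.
Stress increase at mid-clay by the 2:1 spreading method:
Δσ = qB/(B+z) = 124×5.4/(5.4+6) = 58.737 kPa
Final effective stress: σ'_f = σ'_0 + Δσ = 50.56 + 58.737 = 109.3 kPa.
Normally consolidated clay, so the full stress increment lies on the virgin compression line:
S_c = C_c·H/(1+e₀)·log₁₀(σ'_f/σ'_0) = 0.26×7.4/(1+0.88)×log₁₀(109.3/50.56)
    = 1.0234 × 0.33481 = 0.3426 m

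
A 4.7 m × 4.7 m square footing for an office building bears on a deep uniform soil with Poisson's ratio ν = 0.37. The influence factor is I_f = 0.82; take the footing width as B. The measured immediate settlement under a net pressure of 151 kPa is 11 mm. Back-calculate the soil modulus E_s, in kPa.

E_s ≈ 45700 kPa

S_e = q·B·(1−ν²)/E_s · I_f  ⇒  E_s = q·B·(1−ν²)·I_f / S_e.
E_s = 151 × 4.7 × 0.8631 × 0.82 / 0.011 = 45660 kPa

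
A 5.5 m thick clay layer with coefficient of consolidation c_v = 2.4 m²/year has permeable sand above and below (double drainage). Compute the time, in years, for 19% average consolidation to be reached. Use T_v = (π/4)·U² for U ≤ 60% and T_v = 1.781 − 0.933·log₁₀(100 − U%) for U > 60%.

t ≈ 0.0893 years

Drainage path length: H_d = H/2 = 2.75 m (double drainage).
U ≤ 60%: T_v = (π/4)·U² = (π/4)×0.19² = 0.028353.
t = T_v·H_d²/c_v = 0.028353×2.75²/2.4 = 0.08934 years.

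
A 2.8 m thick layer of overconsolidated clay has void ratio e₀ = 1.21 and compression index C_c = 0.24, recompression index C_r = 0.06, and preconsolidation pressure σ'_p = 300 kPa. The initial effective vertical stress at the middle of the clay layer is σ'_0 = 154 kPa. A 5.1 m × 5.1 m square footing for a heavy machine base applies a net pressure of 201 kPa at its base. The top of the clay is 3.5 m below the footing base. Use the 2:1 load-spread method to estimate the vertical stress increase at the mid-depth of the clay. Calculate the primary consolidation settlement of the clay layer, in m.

S_c ≈ 0.00965 m

Mid-depth of clay below the footing base: z = 3.5 + 2.8/2 = 4.9 m.
Stress increase at mid-clay by the 2:1 spreading method:
Δσ = qBL/((B+z)(L+z)) = 201×5.1×5.1/((5.1+4.9)(5.1+4.9)) = 52.28 kPa
Final effective stress: σ'_f = 154 + 52.28 = 206.28 kPa.
σ'_f = 206.28 ≤ σ'_p = 300 kPa, so the clay remains overconsolidated and only the recompression index applies:
S_c = C_r·H/(1+e₀)·log₁₀(σ'_f/σ'_0) = 0.06×2.8/2.21×log₁₀(206.28/154)
    = 0.07602 × 0.12694 = 0.00965 m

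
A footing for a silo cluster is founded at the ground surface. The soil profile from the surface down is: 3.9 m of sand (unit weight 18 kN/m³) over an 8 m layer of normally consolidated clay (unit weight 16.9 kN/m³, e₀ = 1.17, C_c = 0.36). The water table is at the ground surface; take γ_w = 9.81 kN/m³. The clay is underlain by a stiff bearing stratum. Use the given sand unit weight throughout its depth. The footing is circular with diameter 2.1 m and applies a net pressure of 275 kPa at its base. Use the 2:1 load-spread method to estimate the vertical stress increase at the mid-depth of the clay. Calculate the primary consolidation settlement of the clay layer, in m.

Mid-depth of clay below the ground surface: z = 3.9 + 8/2 = 7.9 m.
Total vertical stress at mid-clay: σ_v = 18×3.9 + 16.9×4 = 137.8 kPa.
Pore pressure: u = 9.81×(7.9 − 0) = 77.499 kPa.
Initial effective stress: σ'_0 = σ_v − u = 137.8 − 77.499 = 60.301 kPa.
Stress increase at mid-clay by the 2:1 spreading method:
Δσ ≈ qD²/(D+z)² = 275×2.1²/(2.1+7.9)² = 12.127 kPa
Final effective stress: σ'_f = σ'_0 + Δσ = 60.301 + 12.127 = 72.428 kPa.
Normally consolidated clay, so the full stress increment lies on the virgin compression line:
S_c = C_c·H/(1+e₀)·log₁₀(σ'_f/σ'_0) = 0.36×8/(1+1.17)×log₁₀(72.428/60.301)
    = 1.3272 × 0.079582 = 0.1056 m

S_c ≈ 0.106 m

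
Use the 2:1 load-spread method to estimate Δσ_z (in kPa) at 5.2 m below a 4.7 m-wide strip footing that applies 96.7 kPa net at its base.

Δσ_z ≈ 45.9 kPa

By the 2:1 method the load spreads at 1 horizontal : 2 vertical, so at depth z the loaded area has grown by z in each plan dimension:
Δσ = qB/(B+z) = 96.7×4.7/(4.7+5.2) = 45.908 kPa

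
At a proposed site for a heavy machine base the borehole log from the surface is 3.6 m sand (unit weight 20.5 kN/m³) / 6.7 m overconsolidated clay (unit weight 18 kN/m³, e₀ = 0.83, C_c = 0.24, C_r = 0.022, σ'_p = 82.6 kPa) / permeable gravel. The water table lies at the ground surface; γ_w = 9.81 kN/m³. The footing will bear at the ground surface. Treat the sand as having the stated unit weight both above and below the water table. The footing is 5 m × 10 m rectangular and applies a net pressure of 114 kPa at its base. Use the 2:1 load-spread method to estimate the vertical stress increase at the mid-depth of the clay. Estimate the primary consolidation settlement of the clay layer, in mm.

Mid-depth of clay below the ground surface: z = 3.6 + 6.7/2 = 6.95 m.
Total vertical stress at mid-clay: σ_v = 20.5×3.6 + 18×3.35 = 134.1 kPa.
Pore pressure: u = 9.81×(6.95 − 0) = 68.18 kPa.
Initial effective stress: σ'_0 = σ_v − u = 134.1 − 68.18 = 65.92 kPa.
Stress increase at mid-clay by the 2:1 spreading method:
Δσ = qBL/((B+z)(L+z)) = 114×5×10/((5+6.95)(10+6.95)) = 28.141 kPa
Final effective stress: σ'_f = 65.92 + 28.141 = 94.061 kPa.
σ'_f = 94.061 > σ'_p = 82.6 kPa, so the stress path crosses the preconsolidation pressure — recompression up to σ'_p, then virgin compression beyond:
S_c = H/(1+e₀)·[C_r·log₁₀(σ'_p/σ'_0) + C_c·log₁₀(σ'_f/σ'_p)]
    = 6.7/1.83 × [0.022×log₁₀(82.6/65.92) + 0.24×log₁₀(94.061/82.6)]
    = 3.6612 × [0.0021552 + 0.013543] = 0.05747 m

S_c ≈ 57.5 mm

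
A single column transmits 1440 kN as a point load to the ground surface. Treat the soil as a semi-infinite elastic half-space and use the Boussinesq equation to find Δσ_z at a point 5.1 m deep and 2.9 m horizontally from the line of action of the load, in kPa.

Δσ_z ≈ 13.1 kPa

Boussinesq vertical stress below a point load on an elastic half-space:
Δσ_z = 3P/(2πz²) · [1 + (r/z)²]^(−5/2)
r/z = 2.9/5.1 = 0.56863; [1+(r/z)²]^(−5/2) = 0.49639.
Δσ_z = 3×1440/(2π×5.1²) × 0.49639 = 26.434 × 0.49639 = 13.12 kPa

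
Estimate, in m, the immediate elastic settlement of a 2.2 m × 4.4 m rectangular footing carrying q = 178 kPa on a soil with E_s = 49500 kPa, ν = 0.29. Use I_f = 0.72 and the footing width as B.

Immediate (elastic) settlement: S_e = q·B·(1−ν²)/E_s · I_f.
S_e = 178 × 2.2 × (1 − 0.29²) / 49500 × 0.72
    = 178 × 2.2 × 0.9159 / 49500 × 0.72
    = 0.005217 m

S_e ≈ 0.00522 m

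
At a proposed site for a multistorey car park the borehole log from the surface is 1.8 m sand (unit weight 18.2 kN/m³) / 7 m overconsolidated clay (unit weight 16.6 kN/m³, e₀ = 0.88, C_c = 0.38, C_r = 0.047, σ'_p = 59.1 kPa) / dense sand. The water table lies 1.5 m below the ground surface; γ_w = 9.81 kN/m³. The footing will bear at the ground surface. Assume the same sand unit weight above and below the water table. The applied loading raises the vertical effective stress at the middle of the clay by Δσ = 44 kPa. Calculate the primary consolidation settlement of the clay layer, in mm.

S_c ≈ 316 mm

Mid-depth of clay below the ground surface: z = 1.8 + 7/2 = 5.3 m.
Total vertical stress at mid-clay: σ_v = 18.2×1.8 + 16.6×3.5 = 90.86 kPa.
Pore pressure: u = 9.81×(5.3 − 1.5) = 37.278 kPa.
Initial effective stress: σ'_0 = σ_v − u = 90.86 − 37.278 = 53.582 kPa.
Final effective stress: σ'_f = 53.582 + 44 = 97.582 kPa.
σ'_f = 97.582 > σ'_p = 59.1 kPa, so the stress path crosses the preconsolidation pressure — recompression up to σ'_p, then virgin compression beyond:
S_c = H/(1+e₀)·[C_r·log₁₀(σ'_p/σ'_0) + C_c·log₁₀(σ'_f/σ'_p)]
    = 7/1.88 × [0.047×log₁₀(59.1/53.582) + 0.38×log₁₀(97.582/59.1)]
    = 3.7234 × [0.0020007 + 0.082757] = 0.3156 m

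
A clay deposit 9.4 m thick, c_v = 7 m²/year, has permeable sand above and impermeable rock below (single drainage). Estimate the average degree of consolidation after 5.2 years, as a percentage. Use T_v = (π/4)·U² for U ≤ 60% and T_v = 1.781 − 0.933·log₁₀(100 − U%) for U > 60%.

U ≈ 70.7 %

Drainage path length: H_d = H = 9.4 m (single drainage).
T_v = c_v·t/H_d² = 7×5.2/9.4² = 0.41195.
T_v = 0.41195 corresponds to the U > 60% branch:
U = 1 − 10^((1.781 − T_v)/0.933)/100 = 0.7067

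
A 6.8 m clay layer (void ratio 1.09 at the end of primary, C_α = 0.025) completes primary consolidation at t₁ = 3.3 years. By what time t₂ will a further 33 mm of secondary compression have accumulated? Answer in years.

t₂ ≈ 8.4 years

S_s = C_α·H/(1+e_p)·log₁₀(t₂/t₁) ⇒ log₁₀(t₂/t₁) = S_s·(1+e_p)/(C_α·H).
log₁₀(t₂/t₁) = 0.033 × (1+1.09) / (0.025×6.8) = 0.4057
t₂ = t₁ × 10^0.4057 = 3.3 × 2.545 = 8.399 years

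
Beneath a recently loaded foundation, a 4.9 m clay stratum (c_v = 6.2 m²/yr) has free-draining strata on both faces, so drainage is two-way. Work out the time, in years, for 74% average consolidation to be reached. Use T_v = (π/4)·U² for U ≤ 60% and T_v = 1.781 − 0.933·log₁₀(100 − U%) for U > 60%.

Drainage path length: H_d = H/2 = 2.45 m (double drainage).
U > 60%: T_v = 1.781 − 0.933·log₁₀(100 − 74) = 0.46083.
t = T_v·H_d²/c_v = 0.46083×2.45²/6.2 = 0.4462 years.

t ≈ 0.446 years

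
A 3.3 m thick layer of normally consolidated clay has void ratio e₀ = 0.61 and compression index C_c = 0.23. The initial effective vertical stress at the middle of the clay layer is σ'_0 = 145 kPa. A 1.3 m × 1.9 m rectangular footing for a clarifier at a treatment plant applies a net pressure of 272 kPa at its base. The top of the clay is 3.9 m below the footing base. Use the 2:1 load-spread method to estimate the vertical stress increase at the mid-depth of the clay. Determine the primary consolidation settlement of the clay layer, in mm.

S_c ≈ 17.8 mm

Mid-depth of clay below the footing base: z = 3.9 + 3.3/2 = 5.55 m.
Stress increase at mid-clay by the 2:1 spreading method:
Δσ = qBL/((B+z)(L+z)) = 272×1.3×1.9/((1.3+5.55)(1.9+5.55)) = 13.165 kPa
Final effective stress: σ'_f = σ'_0 + Δσ = 145 + 13.165 = 158.16 kPa.
Normally consolidated clay, so the full stress increment lies on the virgin compression line:
S_c = C_c·H/(1+e₀)·log₁₀(σ'_f/σ'_0) = 0.23×3.3/(1+0.61)×log₁₀(158.16/145)
    = 0.47143 × 0.037729 = 0.01779 m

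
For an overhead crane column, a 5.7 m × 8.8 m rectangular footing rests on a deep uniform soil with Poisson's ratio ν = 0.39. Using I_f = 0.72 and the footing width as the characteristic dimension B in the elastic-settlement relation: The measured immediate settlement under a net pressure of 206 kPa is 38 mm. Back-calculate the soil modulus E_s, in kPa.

S_e = q·B·(1−ν²)/E_s · I_f  ⇒  E_s = q·B·(1−ν²)·I_f / S_e.
E_s = 206 × 5.7 × 0.8479 × 0.72 / 0.038 = 18860 kPa

E_s ≈ 18900 kPa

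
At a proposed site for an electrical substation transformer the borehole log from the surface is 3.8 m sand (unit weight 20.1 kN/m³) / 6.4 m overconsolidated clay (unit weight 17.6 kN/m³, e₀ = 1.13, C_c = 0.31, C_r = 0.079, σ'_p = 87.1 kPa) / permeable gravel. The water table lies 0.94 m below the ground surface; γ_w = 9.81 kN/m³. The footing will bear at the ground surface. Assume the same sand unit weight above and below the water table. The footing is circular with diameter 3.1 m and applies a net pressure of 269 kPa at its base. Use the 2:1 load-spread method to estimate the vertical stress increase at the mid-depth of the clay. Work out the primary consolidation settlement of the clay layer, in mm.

Mid-depth of clay below the ground surface: z = 3.8 + 6.4/2 = 7 m.
Total vertical stress at mid-clay: σ_v = 20.1×3.8 + 17.6×3.2 = 132.7 kPa.
Pore pressure: u = 9.81×(7 − 0.94) = 59.449 kPa.
Initial effective stress: σ'_0 = σ_v − u = 132.7 − 59.449 = 73.251 kPa.
Stress increase at mid-clay by the 2:1 spreading method:
Δσ ≈ qD²/(D+z)² = 269×3.1²/(3.1+7)² = 25.342 kPa
Final effective stress: σ'_f = 73.251 + 25.342 = 98.593 kPa.
σ'_f = 98.593 > σ'_p = 87.1 kPa, so the stress path crosses the preconsolidation pressure — recompression up to σ'_p, then virgin compression beyond:
S_c = H/(1+e₀)·[C_r·log₁₀(σ'_p/σ'_0) + C_c·log₁₀(σ'_f/σ'_p)]
    = 6.4/2.13 × [0.079×log₁₀(87.1/73.251) + 0.31×log₁₀(98.593/87.1)]
    = 3.0047 × [0.0059412 + 0.016687] = 0.06799 m

S_c ≈ 68 mm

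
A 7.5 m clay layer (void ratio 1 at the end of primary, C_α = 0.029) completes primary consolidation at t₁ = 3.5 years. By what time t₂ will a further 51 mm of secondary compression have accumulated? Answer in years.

t₂ ≈ 10.3 years

S_s = C_α·H/(1+e_p)·log₁₀(t₂/t₁) ⇒ log₁₀(t₂/t₁) = S_s·(1+e_p)/(C_α·H).
log₁₀(t₂/t₁) = 0.051 × (1+1) / (0.029×7.5) = 0.469
t₂ = t₁ × 10^0.469 = 3.5 × 2.944 = 10.3 years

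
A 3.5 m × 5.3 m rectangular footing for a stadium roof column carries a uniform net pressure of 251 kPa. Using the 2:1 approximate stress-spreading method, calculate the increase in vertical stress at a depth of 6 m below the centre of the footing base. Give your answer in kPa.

By the 2:1 method the load spreads at 1 horizontal : 2 vertical, so at depth z the loaded area has grown by z in each plan dimension:
Δσ = qBL/((B+z)(L+z)) = 251×3.5×5.3/((3.5+6)(5.3+6)) = 43.373 kPa

Δσ_z ≈ 43.4 kPa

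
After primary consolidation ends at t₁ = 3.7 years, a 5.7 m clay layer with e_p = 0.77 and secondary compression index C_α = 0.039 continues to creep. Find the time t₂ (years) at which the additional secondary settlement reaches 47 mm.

S_s = C_α·H/(1+e_p)·log₁₀(t₂/t₁) ⇒ log₁₀(t₂/t₁) = S_s·(1+e_p)/(C_α·H).
log₁₀(t₂/t₁) = 0.047 × (1+0.77) / (0.039×5.7) = 0.3742
t₂ = t₁ × 10^0.3742 = 3.7 × 2.367 = 8.758 years

t₂ ≈ 8.76 years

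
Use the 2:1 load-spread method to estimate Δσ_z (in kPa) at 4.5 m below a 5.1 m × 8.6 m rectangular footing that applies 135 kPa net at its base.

Δσ_z ≈ 47.1 kPa

By the 2:1 method the load spreads at 1 horizontal : 2 vertical, so at depth z the loaded area has grown by z in each plan dimension:
Δσ = qBL/((B+z)(L+z)) = 135×5.1×8.6/((5.1+4.5)(8.6+4.5)) = 47.083 kPa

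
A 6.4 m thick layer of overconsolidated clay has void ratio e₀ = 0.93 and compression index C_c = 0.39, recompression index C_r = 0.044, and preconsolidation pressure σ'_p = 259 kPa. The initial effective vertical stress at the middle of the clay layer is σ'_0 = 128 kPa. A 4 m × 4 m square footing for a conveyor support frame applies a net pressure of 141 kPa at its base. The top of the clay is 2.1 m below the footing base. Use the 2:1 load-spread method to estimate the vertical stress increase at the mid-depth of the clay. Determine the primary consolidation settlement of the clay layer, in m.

Mid-depth of clay below the footing base: z = 2.1 + 6.4/2 = 5.3 m.
Stress increase at mid-clay by the 2:1 spreading method:
Δσ = qBL/((B+z)(L+z)) = 141×4×4/((4+5.3)(4+5.3)) = 26.084 kPa
Final effective stress: σ'_f = 128 + 26.084 = 154.08 kPa.
σ'_f = 154.08 ≤ σ'_p = 259 kPa, so the clay remains overconsolidated and only the recompression index applies:
S_c = C_r·H/(1+e₀)·log₁₀(σ'_f/σ'_0) = 0.044×6.4/1.93×log₁₀(154.08/128)
    = 0.14591 × 0.080536 = 0.01175 m

S_c ≈ 0.0118 m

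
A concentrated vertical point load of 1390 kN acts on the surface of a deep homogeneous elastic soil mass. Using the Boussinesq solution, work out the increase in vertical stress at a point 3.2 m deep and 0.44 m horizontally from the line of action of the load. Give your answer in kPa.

Δσ_z ≈ 61.8 kPa

Boussinesq vertical stress below a point load on an elastic half-space:
Δσ_z = 3P/(2πz²) · [1 + (r/z)²]^(−5/2)
r/z = 0.44/3.2 = 0.1375; [1+(r/z)²]^(−5/2) = 0.95425.
Δσ_z = 3×1390/(2π×3.2²) × 0.95425 = 64.812 × 0.95425 = 61.85 kPa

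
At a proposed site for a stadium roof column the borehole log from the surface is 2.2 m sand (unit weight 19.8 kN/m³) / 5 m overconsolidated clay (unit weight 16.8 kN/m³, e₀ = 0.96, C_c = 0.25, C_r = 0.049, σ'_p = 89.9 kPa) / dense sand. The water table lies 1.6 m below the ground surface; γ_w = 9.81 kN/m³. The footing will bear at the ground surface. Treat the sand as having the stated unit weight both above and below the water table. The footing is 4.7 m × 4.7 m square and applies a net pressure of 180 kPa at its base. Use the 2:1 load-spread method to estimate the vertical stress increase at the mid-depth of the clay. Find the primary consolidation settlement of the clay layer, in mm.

S_c ≈ 56.4 mm

Mid-depth of clay below the ground surface: z = 2.2 + 5/2 = 4.7 m.
Total vertical stress at mid-clay: σ_v = 19.8×2.2 + 16.8×2.5 = 85.56 kPa.
Pore pressure: u = 9.81×(4.7 − 1.6) = 30.411 kPa.
Initial effective stress: σ'_0 = σ_v − u = 85.56 − 30.411 = 55.149 kPa.
Stress increase at mid-clay by the 2:1 spreading method:
Δσ = qBL/((B+z)(L+z)) = 180×4.7×4.7/((4.7+4.7)(4.7+4.7)) = 45 kPa
Final effective stress: σ'_f = 55.149 + 45 = 100.15 kPa.
σ'_f = 100.15 > σ'_p = 89.9 kPa, so the stress path crosses the preconsolidation pressure — recompression up to σ'_p, then virgin compression beyond:
S_c = H/(1+e₀)·[C_r·log₁₀(σ'_p/σ'_0) + C_c·log₁₀(σ'_f/σ'_p)]
    = 5/1.96 × [0.049×log₁₀(89.9/55.149) + 0.25×log₁₀(100.15/89.9)]
    = 2.551 × [0.010399 + 0.011723] = 0.05643 m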